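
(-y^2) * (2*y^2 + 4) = -2*y^4 - 4*y^2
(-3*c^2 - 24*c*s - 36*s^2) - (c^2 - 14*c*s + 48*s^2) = -4*c^2 - 10*c*s - 84*s^2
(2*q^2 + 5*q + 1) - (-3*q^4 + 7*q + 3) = 3*q^4 + 2*q^2 - 2*q - 2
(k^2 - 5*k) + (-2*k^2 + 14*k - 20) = -k^2 + 9*k - 20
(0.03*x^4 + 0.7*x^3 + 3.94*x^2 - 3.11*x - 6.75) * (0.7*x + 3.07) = 0.021*x^5 + 0.5821*x^4 + 4.907*x^3 + 9.9188*x^2 - 14.2727*x - 20.7225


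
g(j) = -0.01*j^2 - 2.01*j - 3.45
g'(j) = -0.02*j - 2.01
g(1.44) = -6.37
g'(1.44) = -2.04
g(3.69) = -11.00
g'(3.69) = -2.08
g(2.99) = -9.55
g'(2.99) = -2.07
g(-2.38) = 1.28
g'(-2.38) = -1.96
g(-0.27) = -2.91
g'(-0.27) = -2.00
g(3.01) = -9.59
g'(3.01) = -2.07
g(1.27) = -6.02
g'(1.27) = -2.04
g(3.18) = -9.94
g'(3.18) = -2.07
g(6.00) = -15.87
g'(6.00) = -2.13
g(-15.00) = 24.45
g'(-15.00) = -1.71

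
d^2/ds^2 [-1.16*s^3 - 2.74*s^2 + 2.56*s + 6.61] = -6.96*s - 5.48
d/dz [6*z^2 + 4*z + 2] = 12*z + 4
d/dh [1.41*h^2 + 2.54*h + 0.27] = 2.82*h + 2.54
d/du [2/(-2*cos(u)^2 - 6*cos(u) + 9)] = -4*(2*cos(u) + 3)*sin(u)/(6*cos(u) + cos(2*u) - 8)^2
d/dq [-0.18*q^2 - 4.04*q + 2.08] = -0.36*q - 4.04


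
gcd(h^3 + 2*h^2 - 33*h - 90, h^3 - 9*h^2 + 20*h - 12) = h - 6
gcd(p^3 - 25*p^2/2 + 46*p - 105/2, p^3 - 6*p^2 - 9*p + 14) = p - 7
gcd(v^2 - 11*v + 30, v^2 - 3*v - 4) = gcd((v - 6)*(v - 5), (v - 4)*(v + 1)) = 1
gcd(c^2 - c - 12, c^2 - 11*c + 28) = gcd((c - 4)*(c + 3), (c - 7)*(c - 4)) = c - 4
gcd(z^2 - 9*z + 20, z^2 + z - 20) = z - 4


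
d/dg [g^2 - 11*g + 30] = 2*g - 11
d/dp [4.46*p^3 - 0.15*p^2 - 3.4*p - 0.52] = 13.38*p^2 - 0.3*p - 3.4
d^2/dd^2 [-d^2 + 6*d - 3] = -2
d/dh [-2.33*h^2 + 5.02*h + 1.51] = 5.02 - 4.66*h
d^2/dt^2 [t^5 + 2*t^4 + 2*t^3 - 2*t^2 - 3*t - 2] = 20*t^3 + 24*t^2 + 12*t - 4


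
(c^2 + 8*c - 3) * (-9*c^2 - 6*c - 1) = -9*c^4 - 78*c^3 - 22*c^2 + 10*c + 3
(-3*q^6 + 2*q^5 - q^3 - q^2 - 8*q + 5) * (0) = 0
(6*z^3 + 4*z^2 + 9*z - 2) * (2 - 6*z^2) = -36*z^5 - 24*z^4 - 42*z^3 + 20*z^2 + 18*z - 4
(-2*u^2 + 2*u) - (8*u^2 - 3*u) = -10*u^2 + 5*u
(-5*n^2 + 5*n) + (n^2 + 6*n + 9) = -4*n^2 + 11*n + 9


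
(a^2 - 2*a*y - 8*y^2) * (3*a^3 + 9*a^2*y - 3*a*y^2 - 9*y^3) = 3*a^5 + 3*a^4*y - 45*a^3*y^2 - 75*a^2*y^3 + 42*a*y^4 + 72*y^5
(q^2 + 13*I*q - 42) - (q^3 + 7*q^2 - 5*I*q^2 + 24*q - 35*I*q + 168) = -q^3 - 6*q^2 + 5*I*q^2 - 24*q + 48*I*q - 210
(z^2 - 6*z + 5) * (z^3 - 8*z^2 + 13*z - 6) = z^5 - 14*z^4 + 66*z^3 - 124*z^2 + 101*z - 30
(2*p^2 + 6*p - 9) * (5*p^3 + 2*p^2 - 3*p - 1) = 10*p^5 + 34*p^4 - 39*p^3 - 38*p^2 + 21*p + 9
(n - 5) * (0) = 0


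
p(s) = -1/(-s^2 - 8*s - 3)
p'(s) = -(2*s + 8)/(-s^2 - 8*s - 3)^2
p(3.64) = 0.02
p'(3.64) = -0.01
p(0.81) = 0.10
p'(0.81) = -0.09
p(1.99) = 0.04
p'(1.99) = -0.02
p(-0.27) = 1.10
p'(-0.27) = -8.95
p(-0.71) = -0.46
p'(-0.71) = -1.39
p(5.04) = 0.01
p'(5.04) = -0.00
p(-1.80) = -0.12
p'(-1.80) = -0.07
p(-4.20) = -0.08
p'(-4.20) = 0.00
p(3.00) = 0.03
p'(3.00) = -0.01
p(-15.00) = 0.01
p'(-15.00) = 0.00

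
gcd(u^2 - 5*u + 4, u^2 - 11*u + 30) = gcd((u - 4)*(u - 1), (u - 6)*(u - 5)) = 1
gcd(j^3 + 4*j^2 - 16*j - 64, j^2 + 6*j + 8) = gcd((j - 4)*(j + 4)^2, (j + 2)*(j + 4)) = j + 4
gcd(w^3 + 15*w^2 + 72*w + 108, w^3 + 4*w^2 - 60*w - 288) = w^2 + 12*w + 36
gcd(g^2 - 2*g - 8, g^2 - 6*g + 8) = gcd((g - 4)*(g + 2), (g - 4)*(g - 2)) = g - 4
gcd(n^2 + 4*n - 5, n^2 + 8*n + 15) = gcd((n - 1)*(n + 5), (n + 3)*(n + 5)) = n + 5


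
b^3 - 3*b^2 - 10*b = b*(b - 5)*(b + 2)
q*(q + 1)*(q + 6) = q^3 + 7*q^2 + 6*q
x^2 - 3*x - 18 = (x - 6)*(x + 3)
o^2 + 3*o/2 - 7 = (o - 2)*(o + 7/2)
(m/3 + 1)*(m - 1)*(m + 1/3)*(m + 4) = m^4/3 + 19*m^3/9 + 7*m^2/3 - 31*m/9 - 4/3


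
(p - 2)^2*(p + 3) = p^3 - p^2 - 8*p + 12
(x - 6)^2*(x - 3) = x^3 - 15*x^2 + 72*x - 108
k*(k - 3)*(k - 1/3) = k^3 - 10*k^2/3 + k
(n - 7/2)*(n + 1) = n^2 - 5*n/2 - 7/2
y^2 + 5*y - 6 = (y - 1)*(y + 6)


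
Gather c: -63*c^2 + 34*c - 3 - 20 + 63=-63*c^2 + 34*c + 40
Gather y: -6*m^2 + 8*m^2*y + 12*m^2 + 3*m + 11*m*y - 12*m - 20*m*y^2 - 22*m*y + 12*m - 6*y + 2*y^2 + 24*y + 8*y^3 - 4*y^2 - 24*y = 6*m^2 + 3*m + 8*y^3 + y^2*(-20*m - 2) + y*(8*m^2 - 11*m - 6)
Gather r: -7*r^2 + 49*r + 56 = -7*r^2 + 49*r + 56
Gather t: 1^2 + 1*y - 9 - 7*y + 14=6 - 6*y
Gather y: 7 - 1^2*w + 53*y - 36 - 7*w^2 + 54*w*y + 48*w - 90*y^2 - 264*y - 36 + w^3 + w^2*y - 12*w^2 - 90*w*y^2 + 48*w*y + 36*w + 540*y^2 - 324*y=w^3 - 19*w^2 + 83*w + y^2*(450 - 90*w) + y*(w^2 + 102*w - 535) - 65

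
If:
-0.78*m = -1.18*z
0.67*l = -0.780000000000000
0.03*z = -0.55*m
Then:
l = -1.16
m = 0.00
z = 0.00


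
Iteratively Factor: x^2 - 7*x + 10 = (x - 2)*(x - 5)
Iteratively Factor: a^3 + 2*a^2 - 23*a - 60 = (a + 4)*(a^2 - 2*a - 15) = (a + 3)*(a + 4)*(a - 5)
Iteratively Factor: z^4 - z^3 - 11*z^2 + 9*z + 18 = (z - 2)*(z^3 + z^2 - 9*z - 9) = (z - 2)*(z + 3)*(z^2 - 2*z - 3) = (z - 2)*(z + 1)*(z + 3)*(z - 3)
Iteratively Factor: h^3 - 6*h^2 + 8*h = (h)*(h^2 - 6*h + 8) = h*(h - 4)*(h - 2)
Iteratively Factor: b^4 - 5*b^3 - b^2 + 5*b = (b - 1)*(b^3 - 4*b^2 - 5*b) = (b - 1)*(b + 1)*(b^2 - 5*b) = b*(b - 1)*(b + 1)*(b - 5)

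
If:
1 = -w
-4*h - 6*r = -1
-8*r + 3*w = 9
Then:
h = 5/2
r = -3/2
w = -1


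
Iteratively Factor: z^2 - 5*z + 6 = (z - 2)*(z - 3)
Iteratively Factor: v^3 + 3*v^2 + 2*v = (v + 2)*(v^2 + v) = (v + 1)*(v + 2)*(v)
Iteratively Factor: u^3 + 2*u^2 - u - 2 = (u + 2)*(u^2 - 1) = (u + 1)*(u + 2)*(u - 1)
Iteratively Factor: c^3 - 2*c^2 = (c)*(c^2 - 2*c) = c^2*(c - 2)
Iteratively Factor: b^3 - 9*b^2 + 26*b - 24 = (b - 3)*(b^2 - 6*b + 8) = (b - 4)*(b - 3)*(b - 2)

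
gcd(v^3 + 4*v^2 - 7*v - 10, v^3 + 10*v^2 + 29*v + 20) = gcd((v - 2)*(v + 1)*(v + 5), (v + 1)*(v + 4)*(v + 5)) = v^2 + 6*v + 5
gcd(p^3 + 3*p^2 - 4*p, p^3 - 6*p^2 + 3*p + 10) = 1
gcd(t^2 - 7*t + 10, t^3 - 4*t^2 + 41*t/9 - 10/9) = t - 2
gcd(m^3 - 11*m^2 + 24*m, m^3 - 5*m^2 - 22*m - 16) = m - 8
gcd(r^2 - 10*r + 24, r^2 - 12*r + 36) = r - 6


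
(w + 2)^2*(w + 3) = w^3 + 7*w^2 + 16*w + 12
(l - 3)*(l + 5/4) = l^2 - 7*l/4 - 15/4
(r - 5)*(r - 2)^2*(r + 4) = r^4 - 5*r^3 - 12*r^2 + 76*r - 80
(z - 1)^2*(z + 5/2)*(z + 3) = z^4 + 7*z^3/2 - 5*z^2/2 - 19*z/2 + 15/2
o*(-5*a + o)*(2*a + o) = -10*a^2*o - 3*a*o^2 + o^3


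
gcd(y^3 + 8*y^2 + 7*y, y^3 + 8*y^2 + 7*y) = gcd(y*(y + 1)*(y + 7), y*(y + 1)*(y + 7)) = y^3 + 8*y^2 + 7*y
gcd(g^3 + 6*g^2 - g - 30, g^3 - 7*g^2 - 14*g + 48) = g^2 + g - 6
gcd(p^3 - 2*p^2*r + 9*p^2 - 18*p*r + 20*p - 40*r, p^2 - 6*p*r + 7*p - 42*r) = 1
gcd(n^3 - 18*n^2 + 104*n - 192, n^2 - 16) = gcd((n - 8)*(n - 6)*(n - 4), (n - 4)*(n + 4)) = n - 4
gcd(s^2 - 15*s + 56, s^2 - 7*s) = s - 7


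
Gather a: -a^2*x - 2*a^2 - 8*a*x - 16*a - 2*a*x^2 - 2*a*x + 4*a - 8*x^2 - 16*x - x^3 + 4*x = a^2*(-x - 2) + a*(-2*x^2 - 10*x - 12) - x^3 - 8*x^2 - 12*x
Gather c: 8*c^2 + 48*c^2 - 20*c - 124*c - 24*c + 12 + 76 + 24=56*c^2 - 168*c + 112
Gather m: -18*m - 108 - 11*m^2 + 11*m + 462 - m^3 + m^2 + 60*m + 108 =-m^3 - 10*m^2 + 53*m + 462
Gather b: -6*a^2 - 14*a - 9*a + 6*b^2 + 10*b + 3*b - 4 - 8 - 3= -6*a^2 - 23*a + 6*b^2 + 13*b - 15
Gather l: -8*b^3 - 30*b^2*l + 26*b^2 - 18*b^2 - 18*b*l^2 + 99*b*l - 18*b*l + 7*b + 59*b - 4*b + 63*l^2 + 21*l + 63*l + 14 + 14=-8*b^3 + 8*b^2 + 62*b + l^2*(63 - 18*b) + l*(-30*b^2 + 81*b + 84) + 28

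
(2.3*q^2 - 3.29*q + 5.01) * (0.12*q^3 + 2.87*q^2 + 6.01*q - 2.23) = 0.276*q^5 + 6.2062*q^4 + 4.9819*q^3 - 10.5232*q^2 + 37.4468*q - 11.1723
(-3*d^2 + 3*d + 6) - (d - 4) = -3*d^2 + 2*d + 10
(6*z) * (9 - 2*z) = -12*z^2 + 54*z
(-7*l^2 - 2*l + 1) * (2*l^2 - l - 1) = -14*l^4 + 3*l^3 + 11*l^2 + l - 1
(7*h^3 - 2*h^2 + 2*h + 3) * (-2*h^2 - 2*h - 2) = -14*h^5 - 10*h^4 - 14*h^3 - 6*h^2 - 10*h - 6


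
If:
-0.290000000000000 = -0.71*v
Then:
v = 0.41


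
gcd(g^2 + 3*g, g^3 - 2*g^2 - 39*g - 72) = g + 3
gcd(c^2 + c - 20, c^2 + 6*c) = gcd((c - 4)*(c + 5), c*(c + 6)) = 1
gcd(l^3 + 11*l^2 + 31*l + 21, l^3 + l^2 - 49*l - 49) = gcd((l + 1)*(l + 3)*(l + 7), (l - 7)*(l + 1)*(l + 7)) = l^2 + 8*l + 7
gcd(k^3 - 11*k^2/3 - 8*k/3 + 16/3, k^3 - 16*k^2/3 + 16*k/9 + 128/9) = k^2 - 8*k/3 - 16/3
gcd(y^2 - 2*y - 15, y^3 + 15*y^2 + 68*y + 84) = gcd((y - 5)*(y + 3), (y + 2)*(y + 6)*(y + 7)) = 1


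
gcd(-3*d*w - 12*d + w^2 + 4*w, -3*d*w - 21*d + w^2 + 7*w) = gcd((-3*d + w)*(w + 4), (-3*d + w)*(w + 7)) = -3*d + w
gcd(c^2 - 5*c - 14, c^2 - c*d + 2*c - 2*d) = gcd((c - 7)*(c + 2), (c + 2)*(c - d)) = c + 2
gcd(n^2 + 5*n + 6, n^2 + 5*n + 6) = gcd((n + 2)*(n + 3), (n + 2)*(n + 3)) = n^2 + 5*n + 6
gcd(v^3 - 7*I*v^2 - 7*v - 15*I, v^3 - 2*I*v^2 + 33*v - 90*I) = v^2 - 8*I*v - 15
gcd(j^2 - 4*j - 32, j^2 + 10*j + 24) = j + 4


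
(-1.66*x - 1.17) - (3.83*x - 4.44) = 3.27 - 5.49*x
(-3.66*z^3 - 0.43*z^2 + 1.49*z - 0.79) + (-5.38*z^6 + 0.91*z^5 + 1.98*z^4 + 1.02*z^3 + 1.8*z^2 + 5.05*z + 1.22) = -5.38*z^6 + 0.91*z^5 + 1.98*z^4 - 2.64*z^3 + 1.37*z^2 + 6.54*z + 0.43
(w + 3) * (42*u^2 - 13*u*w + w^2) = 42*u^2*w + 126*u^2 - 13*u*w^2 - 39*u*w + w^3 + 3*w^2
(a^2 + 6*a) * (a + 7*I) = a^3 + 6*a^2 + 7*I*a^2 + 42*I*a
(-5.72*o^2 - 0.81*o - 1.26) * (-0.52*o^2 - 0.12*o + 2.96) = 2.9744*o^4 + 1.1076*o^3 - 16.1788*o^2 - 2.2464*o - 3.7296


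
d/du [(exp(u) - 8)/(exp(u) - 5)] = 3*exp(u)/(exp(u) - 5)^2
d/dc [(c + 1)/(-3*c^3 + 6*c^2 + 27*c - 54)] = (-c^3 + 2*c^2 + 9*c - (c + 1)*(-3*c^2 + 4*c + 9) - 18)/(3*(c^3 - 2*c^2 - 9*c + 18)^2)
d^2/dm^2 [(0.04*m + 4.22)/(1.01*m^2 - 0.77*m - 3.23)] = ((-0.2424*m - 8.4628)*(-1.01*m^2 + 0.77*m + 3.23) - (0.04*m + 4.22)*(2.02*m - 0.77)*(4.04*m - 1.54))/(-1.01*m^2 + 0.77*m + 3.23)^3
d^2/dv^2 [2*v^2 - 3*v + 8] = 4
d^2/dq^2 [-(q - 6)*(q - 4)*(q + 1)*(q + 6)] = -12*q^2 + 18*q + 80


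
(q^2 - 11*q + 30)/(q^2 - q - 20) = (q - 6)/(q + 4)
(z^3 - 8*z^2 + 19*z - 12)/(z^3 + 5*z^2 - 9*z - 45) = (z^2 - 5*z + 4)/(z^2 + 8*z + 15)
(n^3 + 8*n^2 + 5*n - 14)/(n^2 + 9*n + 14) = n - 1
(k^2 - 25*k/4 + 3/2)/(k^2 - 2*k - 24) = (k - 1/4)/(k + 4)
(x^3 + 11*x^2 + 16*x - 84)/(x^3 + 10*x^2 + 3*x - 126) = (x - 2)/(x - 3)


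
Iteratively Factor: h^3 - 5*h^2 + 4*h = (h)*(h^2 - 5*h + 4) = h*(h - 1)*(h - 4)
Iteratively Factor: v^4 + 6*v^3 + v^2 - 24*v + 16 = (v + 4)*(v^3 + 2*v^2 - 7*v + 4) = (v - 1)*(v + 4)*(v^2 + 3*v - 4) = (v - 1)*(v + 4)^2*(v - 1)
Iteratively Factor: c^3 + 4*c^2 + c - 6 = (c + 2)*(c^2 + 2*c - 3) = (c + 2)*(c + 3)*(c - 1)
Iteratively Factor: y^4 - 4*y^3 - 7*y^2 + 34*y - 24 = (y - 1)*(y^3 - 3*y^2 - 10*y + 24) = (y - 4)*(y - 1)*(y^2 + y - 6) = (y - 4)*(y - 2)*(y - 1)*(y + 3)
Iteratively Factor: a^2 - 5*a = (a - 5)*(a)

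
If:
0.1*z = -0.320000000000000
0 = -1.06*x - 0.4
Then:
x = -0.38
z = -3.20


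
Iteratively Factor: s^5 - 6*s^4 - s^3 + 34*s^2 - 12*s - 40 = (s + 2)*(s^4 - 8*s^3 + 15*s^2 + 4*s - 20) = (s - 2)*(s + 2)*(s^3 - 6*s^2 + 3*s + 10) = (s - 2)*(s + 1)*(s + 2)*(s^2 - 7*s + 10) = (s - 5)*(s - 2)*(s + 1)*(s + 2)*(s - 2)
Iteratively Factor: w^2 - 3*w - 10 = (w + 2)*(w - 5)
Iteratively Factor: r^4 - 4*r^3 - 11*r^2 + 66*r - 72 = (r - 3)*(r^3 - r^2 - 14*r + 24) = (r - 3)^2*(r^2 + 2*r - 8) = (r - 3)^2*(r - 2)*(r + 4)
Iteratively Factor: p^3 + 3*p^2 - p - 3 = (p - 1)*(p^2 + 4*p + 3) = (p - 1)*(p + 3)*(p + 1)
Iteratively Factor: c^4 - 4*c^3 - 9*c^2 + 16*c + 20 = (c + 2)*(c^3 - 6*c^2 + 3*c + 10) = (c + 1)*(c + 2)*(c^2 - 7*c + 10) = (c - 5)*(c + 1)*(c + 2)*(c - 2)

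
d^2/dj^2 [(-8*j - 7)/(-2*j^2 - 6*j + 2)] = ((2*j + 3)^2*(8*j + 7) - (24*j + 31)*(j^2 + 3*j - 1))/(j^2 + 3*j - 1)^3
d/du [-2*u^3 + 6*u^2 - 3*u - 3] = -6*u^2 + 12*u - 3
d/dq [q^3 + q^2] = q*(3*q + 2)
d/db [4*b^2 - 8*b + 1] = 8*b - 8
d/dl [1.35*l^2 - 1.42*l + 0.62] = 2.7*l - 1.42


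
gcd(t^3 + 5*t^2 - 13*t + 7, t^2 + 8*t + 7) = t + 7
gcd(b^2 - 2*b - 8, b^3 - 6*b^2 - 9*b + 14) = b + 2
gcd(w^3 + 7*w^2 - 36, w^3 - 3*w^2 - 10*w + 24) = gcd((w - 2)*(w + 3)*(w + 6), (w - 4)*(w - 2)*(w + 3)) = w^2 + w - 6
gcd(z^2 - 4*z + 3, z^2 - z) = z - 1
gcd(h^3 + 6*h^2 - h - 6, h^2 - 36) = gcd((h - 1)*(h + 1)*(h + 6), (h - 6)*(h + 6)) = h + 6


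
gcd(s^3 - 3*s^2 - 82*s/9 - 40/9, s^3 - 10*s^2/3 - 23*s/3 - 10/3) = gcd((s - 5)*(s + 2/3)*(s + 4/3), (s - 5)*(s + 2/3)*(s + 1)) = s^2 - 13*s/3 - 10/3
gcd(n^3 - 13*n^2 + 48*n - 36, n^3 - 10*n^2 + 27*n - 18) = n^2 - 7*n + 6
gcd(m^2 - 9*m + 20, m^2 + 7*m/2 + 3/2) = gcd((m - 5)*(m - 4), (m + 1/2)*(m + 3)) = 1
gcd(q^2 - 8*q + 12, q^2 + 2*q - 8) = q - 2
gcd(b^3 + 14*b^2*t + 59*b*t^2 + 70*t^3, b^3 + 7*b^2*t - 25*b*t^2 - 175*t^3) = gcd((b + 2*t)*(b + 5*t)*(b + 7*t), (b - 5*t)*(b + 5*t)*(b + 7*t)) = b^2 + 12*b*t + 35*t^2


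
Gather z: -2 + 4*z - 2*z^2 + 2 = -2*z^2 + 4*z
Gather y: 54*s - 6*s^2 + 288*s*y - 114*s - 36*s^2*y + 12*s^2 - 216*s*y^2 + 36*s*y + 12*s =6*s^2 - 216*s*y^2 - 48*s + y*(-36*s^2 + 324*s)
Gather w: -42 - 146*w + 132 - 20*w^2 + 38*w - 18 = -20*w^2 - 108*w + 72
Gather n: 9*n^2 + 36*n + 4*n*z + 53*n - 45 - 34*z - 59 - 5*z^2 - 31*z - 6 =9*n^2 + n*(4*z + 89) - 5*z^2 - 65*z - 110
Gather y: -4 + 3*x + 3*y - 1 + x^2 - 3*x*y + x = x^2 + 4*x + y*(3 - 3*x) - 5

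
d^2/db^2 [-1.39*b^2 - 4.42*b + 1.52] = -2.78000000000000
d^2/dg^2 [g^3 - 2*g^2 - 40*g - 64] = 6*g - 4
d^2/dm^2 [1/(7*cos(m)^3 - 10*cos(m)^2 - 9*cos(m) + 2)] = ((-15*cos(m) - 80*cos(2*m) + 63*cos(3*m))*(7*cos(m)^3 - 10*cos(m)^2 - 9*cos(m) + 2)/4 + 2*(-21*cos(m)^2 + 20*cos(m) + 9)^2*sin(m)^2)/(7*cos(m)^3 - 10*cos(m)^2 - 9*cos(m) + 2)^3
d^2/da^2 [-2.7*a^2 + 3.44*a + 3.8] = -5.40000000000000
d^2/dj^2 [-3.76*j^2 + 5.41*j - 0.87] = -7.52000000000000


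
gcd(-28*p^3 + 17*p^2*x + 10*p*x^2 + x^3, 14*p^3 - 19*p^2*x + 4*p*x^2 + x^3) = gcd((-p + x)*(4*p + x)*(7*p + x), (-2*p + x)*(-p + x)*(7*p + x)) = -7*p^2 + 6*p*x + x^2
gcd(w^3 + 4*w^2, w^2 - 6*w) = w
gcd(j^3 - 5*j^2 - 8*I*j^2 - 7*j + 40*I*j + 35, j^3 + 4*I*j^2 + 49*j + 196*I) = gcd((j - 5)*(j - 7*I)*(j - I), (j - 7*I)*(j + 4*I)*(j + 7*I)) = j - 7*I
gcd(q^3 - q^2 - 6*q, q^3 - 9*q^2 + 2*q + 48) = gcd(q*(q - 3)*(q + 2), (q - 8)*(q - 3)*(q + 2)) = q^2 - q - 6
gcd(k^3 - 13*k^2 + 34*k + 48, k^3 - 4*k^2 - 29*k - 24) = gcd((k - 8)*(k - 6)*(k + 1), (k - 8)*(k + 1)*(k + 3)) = k^2 - 7*k - 8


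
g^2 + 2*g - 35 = (g - 5)*(g + 7)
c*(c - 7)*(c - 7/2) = c^3 - 21*c^2/2 + 49*c/2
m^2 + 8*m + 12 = (m + 2)*(m + 6)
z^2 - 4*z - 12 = (z - 6)*(z + 2)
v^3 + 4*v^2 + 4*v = v*(v + 2)^2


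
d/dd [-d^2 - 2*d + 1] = -2*d - 2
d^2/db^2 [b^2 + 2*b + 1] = 2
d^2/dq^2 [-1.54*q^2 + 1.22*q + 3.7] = -3.08000000000000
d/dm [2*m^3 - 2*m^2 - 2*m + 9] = 6*m^2 - 4*m - 2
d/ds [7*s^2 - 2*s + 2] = 14*s - 2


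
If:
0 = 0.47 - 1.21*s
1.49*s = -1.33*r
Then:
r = -0.44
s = 0.39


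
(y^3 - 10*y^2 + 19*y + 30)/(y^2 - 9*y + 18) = (y^2 - 4*y - 5)/(y - 3)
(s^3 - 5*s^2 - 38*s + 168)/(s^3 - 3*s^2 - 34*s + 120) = (s - 7)/(s - 5)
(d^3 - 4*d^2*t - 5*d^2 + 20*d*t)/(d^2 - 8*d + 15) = d*(d - 4*t)/(d - 3)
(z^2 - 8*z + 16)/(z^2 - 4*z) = (z - 4)/z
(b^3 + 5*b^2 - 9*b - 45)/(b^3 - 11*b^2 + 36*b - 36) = (b^2 + 8*b + 15)/(b^2 - 8*b + 12)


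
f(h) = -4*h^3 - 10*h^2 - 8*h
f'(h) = -12*h^2 - 20*h - 8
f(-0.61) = 2.07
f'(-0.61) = -0.27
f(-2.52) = 20.67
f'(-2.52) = -33.80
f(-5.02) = 294.18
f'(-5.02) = -210.00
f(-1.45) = 2.77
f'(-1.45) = -4.23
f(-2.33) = 14.95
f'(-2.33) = -26.55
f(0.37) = -4.53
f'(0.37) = -17.04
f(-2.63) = 24.64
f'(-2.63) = -38.40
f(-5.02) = 294.18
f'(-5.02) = -210.00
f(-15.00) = 11370.00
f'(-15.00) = -2408.00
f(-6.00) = 552.00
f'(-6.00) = -320.00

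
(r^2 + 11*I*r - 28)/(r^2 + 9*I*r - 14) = (r + 4*I)/(r + 2*I)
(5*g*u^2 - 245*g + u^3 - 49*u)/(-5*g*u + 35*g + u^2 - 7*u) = (5*g*u + 35*g + u^2 + 7*u)/(-5*g + u)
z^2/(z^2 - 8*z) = z/(z - 8)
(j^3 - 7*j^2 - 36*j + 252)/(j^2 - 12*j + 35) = (j^2 - 36)/(j - 5)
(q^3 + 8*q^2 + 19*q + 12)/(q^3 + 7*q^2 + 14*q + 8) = (q + 3)/(q + 2)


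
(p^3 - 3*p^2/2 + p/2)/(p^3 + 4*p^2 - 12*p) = (2*p^2 - 3*p + 1)/(2*(p^2 + 4*p - 12))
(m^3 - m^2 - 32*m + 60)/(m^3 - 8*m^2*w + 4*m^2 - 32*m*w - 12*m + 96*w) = (5 - m)/(-m + 8*w)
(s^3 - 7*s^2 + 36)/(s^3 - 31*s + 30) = (s^3 - 7*s^2 + 36)/(s^3 - 31*s + 30)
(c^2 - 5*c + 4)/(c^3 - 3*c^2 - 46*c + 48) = (c - 4)/(c^2 - 2*c - 48)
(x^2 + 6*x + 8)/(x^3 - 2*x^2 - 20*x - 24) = (x + 4)/(x^2 - 4*x - 12)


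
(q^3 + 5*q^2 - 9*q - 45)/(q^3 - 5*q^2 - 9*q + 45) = (q + 5)/(q - 5)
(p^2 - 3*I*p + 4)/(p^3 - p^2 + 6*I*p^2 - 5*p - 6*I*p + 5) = (p - 4*I)/(p^2 + p*(-1 + 5*I) - 5*I)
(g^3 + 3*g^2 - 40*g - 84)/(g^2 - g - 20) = (-g^3 - 3*g^2 + 40*g + 84)/(-g^2 + g + 20)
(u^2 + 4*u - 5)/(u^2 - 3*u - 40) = (u - 1)/(u - 8)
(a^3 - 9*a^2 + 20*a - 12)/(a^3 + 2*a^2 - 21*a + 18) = (a^2 - 8*a + 12)/(a^2 + 3*a - 18)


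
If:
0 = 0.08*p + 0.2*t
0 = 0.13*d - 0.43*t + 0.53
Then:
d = 3.30769230769231*t - 4.07692307692308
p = -2.5*t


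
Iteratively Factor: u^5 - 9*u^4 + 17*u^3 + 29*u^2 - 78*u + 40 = (u + 2)*(u^4 - 11*u^3 + 39*u^2 - 49*u + 20) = (u - 4)*(u + 2)*(u^3 - 7*u^2 + 11*u - 5) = (u - 5)*(u - 4)*(u + 2)*(u^2 - 2*u + 1) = (u - 5)*(u - 4)*(u - 1)*(u + 2)*(u - 1)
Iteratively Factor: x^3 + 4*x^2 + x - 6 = (x - 1)*(x^2 + 5*x + 6) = (x - 1)*(x + 3)*(x + 2)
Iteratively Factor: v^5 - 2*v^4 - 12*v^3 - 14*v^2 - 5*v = (v - 5)*(v^4 + 3*v^3 + 3*v^2 + v) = (v - 5)*(v + 1)*(v^3 + 2*v^2 + v) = (v - 5)*(v + 1)^2*(v^2 + v) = (v - 5)*(v + 1)^3*(v)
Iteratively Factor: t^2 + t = (t + 1)*(t)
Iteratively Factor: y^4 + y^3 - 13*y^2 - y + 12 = (y + 4)*(y^3 - 3*y^2 - y + 3) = (y + 1)*(y + 4)*(y^2 - 4*y + 3) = (y - 3)*(y + 1)*(y + 4)*(y - 1)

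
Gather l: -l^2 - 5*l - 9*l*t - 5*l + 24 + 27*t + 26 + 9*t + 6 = -l^2 + l*(-9*t - 10) + 36*t + 56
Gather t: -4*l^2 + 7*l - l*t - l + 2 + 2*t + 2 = -4*l^2 + 6*l + t*(2 - l) + 4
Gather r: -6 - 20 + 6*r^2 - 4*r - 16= 6*r^2 - 4*r - 42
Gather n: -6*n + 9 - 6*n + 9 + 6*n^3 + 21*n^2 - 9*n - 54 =6*n^3 + 21*n^2 - 21*n - 36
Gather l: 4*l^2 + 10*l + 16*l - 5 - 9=4*l^2 + 26*l - 14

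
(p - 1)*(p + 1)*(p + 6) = p^3 + 6*p^2 - p - 6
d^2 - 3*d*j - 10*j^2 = (d - 5*j)*(d + 2*j)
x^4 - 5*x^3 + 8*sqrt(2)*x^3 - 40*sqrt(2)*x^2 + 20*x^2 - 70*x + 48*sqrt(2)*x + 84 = (x - 3)*(x - 2)*(x + sqrt(2))*(x + 7*sqrt(2))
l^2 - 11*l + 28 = (l - 7)*(l - 4)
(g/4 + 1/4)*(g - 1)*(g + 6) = g^3/4 + 3*g^2/2 - g/4 - 3/2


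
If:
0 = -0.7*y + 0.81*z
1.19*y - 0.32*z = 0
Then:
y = 0.00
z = 0.00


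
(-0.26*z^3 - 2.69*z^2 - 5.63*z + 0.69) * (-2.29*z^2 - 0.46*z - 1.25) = 0.5954*z^5 + 6.2797*z^4 + 14.4551*z^3 + 4.3722*z^2 + 6.7201*z - 0.8625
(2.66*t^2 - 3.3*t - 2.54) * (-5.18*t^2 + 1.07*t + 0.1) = -13.7788*t^4 + 19.9402*t^3 + 9.8922*t^2 - 3.0478*t - 0.254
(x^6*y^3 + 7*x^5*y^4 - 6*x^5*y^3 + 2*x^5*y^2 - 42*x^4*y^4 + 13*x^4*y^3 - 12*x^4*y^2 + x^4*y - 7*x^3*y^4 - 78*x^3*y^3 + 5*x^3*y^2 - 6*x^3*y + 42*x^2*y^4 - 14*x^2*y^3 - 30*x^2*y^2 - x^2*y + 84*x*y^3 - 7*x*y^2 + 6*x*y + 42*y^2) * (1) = x^6*y^3 + 7*x^5*y^4 - 6*x^5*y^3 + 2*x^5*y^2 - 42*x^4*y^4 + 13*x^4*y^3 - 12*x^4*y^2 + x^4*y - 7*x^3*y^4 - 78*x^3*y^3 + 5*x^3*y^2 - 6*x^3*y + 42*x^2*y^4 - 14*x^2*y^3 - 30*x^2*y^2 - x^2*y + 84*x*y^3 - 7*x*y^2 + 6*x*y + 42*y^2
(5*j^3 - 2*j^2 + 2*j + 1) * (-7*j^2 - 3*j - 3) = -35*j^5 - j^4 - 23*j^3 - 7*j^2 - 9*j - 3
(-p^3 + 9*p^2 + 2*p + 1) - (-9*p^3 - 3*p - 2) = 8*p^3 + 9*p^2 + 5*p + 3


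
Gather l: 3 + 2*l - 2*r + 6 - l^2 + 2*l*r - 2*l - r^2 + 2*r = -l^2 + 2*l*r - r^2 + 9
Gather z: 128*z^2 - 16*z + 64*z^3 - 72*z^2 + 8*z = 64*z^3 + 56*z^2 - 8*z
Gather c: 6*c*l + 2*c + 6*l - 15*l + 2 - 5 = c*(6*l + 2) - 9*l - 3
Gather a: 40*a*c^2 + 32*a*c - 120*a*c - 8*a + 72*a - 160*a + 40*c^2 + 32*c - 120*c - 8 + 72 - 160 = a*(40*c^2 - 88*c - 96) + 40*c^2 - 88*c - 96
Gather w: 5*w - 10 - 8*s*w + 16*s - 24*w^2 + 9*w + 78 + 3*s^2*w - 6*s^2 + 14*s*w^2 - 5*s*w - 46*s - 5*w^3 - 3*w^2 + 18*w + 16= -6*s^2 - 30*s - 5*w^3 + w^2*(14*s - 27) + w*(3*s^2 - 13*s + 32) + 84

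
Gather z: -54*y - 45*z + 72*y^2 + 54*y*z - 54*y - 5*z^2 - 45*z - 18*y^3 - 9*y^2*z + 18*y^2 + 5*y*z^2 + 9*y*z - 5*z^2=-18*y^3 + 90*y^2 - 108*y + z^2*(5*y - 10) + z*(-9*y^2 + 63*y - 90)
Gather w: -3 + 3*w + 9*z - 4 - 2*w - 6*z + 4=w + 3*z - 3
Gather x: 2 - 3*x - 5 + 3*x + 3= 0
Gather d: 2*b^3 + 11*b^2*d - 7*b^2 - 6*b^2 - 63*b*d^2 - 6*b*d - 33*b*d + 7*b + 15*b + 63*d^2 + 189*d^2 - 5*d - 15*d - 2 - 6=2*b^3 - 13*b^2 + 22*b + d^2*(252 - 63*b) + d*(11*b^2 - 39*b - 20) - 8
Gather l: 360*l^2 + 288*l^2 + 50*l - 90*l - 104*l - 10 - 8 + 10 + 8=648*l^2 - 144*l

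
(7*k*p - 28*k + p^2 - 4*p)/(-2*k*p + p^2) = (-7*k*p + 28*k - p^2 + 4*p)/(p*(2*k - p))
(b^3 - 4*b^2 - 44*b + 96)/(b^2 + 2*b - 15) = (b^3 - 4*b^2 - 44*b + 96)/(b^2 + 2*b - 15)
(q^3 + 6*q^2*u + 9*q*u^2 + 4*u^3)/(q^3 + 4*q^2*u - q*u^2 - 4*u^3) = (q + u)/(q - u)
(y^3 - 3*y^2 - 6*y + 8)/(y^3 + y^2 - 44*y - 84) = (y^2 - 5*y + 4)/(y^2 - y - 42)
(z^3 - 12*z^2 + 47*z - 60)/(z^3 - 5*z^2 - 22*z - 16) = (-z^3 + 12*z^2 - 47*z + 60)/(-z^3 + 5*z^2 + 22*z + 16)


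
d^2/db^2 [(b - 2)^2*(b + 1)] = 6*b - 6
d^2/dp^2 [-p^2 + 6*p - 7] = -2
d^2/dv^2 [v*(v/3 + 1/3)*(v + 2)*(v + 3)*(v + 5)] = 20*v^3/3 + 44*v^2 + 82*v + 122/3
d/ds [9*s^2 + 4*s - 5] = 18*s + 4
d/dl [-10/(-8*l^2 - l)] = 10*(-16*l - 1)/(l^2*(8*l + 1)^2)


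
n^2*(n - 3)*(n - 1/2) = n^4 - 7*n^3/2 + 3*n^2/2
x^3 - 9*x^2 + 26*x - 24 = (x - 4)*(x - 3)*(x - 2)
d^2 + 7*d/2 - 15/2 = (d - 3/2)*(d + 5)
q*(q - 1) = q^2 - q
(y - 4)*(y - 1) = y^2 - 5*y + 4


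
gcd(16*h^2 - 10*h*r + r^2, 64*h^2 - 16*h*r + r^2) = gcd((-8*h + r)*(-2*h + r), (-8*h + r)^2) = -8*h + r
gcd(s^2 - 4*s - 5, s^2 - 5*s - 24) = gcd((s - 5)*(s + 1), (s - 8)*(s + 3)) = 1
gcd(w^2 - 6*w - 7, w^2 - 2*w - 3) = w + 1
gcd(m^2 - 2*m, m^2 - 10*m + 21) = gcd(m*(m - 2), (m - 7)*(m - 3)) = 1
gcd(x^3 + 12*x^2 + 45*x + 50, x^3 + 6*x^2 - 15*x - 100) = x^2 + 10*x + 25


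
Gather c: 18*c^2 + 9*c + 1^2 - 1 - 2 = 18*c^2 + 9*c - 2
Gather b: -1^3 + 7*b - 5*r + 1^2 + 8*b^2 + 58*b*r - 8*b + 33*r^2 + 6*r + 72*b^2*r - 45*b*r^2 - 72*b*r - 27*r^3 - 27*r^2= b^2*(72*r + 8) + b*(-45*r^2 - 14*r - 1) - 27*r^3 + 6*r^2 + r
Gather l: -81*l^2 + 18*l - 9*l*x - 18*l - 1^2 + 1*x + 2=-81*l^2 - 9*l*x + x + 1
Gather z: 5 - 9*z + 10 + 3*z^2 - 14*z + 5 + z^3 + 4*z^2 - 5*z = z^3 + 7*z^2 - 28*z + 20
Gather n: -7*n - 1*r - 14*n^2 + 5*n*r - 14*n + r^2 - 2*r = -14*n^2 + n*(5*r - 21) + r^2 - 3*r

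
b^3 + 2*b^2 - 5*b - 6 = (b - 2)*(b + 1)*(b + 3)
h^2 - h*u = h*(h - u)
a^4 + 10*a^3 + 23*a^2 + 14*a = a*(a + 1)*(a + 2)*(a + 7)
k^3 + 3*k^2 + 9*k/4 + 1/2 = (k + 1/2)^2*(k + 2)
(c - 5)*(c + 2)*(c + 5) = c^3 + 2*c^2 - 25*c - 50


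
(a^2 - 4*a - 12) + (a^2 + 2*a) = 2*a^2 - 2*a - 12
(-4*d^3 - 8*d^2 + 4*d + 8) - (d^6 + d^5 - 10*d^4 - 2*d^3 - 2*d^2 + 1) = -d^6 - d^5 + 10*d^4 - 2*d^3 - 6*d^2 + 4*d + 7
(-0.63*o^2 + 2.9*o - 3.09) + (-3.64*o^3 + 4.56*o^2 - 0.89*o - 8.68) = -3.64*o^3 + 3.93*o^2 + 2.01*o - 11.77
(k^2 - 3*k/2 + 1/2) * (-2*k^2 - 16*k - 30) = -2*k^4 - 13*k^3 - 7*k^2 + 37*k - 15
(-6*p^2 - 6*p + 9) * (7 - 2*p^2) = 12*p^4 + 12*p^3 - 60*p^2 - 42*p + 63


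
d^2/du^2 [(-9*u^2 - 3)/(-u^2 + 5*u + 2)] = 18*(5*u^3 + 7*u^2 - 5*u + 13)/(u^6 - 15*u^5 + 69*u^4 - 65*u^3 - 138*u^2 - 60*u - 8)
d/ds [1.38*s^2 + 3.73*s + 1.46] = 2.76*s + 3.73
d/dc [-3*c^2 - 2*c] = -6*c - 2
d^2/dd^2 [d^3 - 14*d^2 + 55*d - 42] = 6*d - 28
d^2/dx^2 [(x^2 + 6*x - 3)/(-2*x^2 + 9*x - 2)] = 2*(-42*x^3 + 48*x^2 - 90*x + 119)/(8*x^6 - 108*x^5 + 510*x^4 - 945*x^3 + 510*x^2 - 108*x + 8)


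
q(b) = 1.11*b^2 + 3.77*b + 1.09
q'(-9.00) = -16.21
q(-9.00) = 57.07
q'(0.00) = 3.77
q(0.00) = 1.09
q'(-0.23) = 3.26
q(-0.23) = 0.28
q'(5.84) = 16.73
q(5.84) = 60.96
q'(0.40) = 4.66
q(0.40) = 2.78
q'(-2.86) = -2.58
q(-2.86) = -0.61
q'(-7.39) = -12.64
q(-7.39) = 33.85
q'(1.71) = 7.57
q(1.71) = 10.78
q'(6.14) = 17.40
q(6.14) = 66.08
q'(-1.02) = 1.51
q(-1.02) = -1.60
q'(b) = 2.22*b + 3.77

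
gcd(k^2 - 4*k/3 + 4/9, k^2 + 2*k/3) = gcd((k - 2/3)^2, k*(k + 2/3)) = 1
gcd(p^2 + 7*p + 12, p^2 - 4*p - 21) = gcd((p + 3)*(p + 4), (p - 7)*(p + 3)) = p + 3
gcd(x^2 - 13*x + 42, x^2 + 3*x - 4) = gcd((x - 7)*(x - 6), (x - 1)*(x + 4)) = 1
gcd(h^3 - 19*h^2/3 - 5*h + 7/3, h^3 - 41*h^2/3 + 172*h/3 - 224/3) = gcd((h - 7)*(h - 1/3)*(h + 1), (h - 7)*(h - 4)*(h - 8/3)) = h - 7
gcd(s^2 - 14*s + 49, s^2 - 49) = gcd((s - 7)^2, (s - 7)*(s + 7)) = s - 7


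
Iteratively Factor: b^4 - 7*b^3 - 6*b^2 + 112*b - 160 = (b - 5)*(b^3 - 2*b^2 - 16*b + 32) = (b - 5)*(b - 4)*(b^2 + 2*b - 8) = (b - 5)*(b - 4)*(b - 2)*(b + 4)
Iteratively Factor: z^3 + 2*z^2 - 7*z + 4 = (z - 1)*(z^2 + 3*z - 4) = (z - 1)^2*(z + 4)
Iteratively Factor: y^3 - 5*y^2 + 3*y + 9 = (y + 1)*(y^2 - 6*y + 9) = (y - 3)*(y + 1)*(y - 3)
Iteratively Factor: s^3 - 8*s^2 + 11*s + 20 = (s + 1)*(s^2 - 9*s + 20) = (s - 5)*(s + 1)*(s - 4)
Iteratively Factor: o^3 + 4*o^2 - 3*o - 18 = (o + 3)*(o^2 + o - 6) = (o + 3)^2*(o - 2)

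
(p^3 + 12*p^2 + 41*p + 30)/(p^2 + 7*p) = (p^3 + 12*p^2 + 41*p + 30)/(p*(p + 7))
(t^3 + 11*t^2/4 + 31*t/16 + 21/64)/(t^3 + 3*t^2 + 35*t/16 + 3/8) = (t + 7/4)/(t + 2)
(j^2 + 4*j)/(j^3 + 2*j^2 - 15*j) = (j + 4)/(j^2 + 2*j - 15)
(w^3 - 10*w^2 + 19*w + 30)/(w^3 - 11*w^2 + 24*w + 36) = (w - 5)/(w - 6)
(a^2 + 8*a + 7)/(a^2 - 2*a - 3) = (a + 7)/(a - 3)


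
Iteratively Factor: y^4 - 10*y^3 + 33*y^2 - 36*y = (y - 3)*(y^3 - 7*y^2 + 12*y) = y*(y - 3)*(y^2 - 7*y + 12) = y*(y - 4)*(y - 3)*(y - 3)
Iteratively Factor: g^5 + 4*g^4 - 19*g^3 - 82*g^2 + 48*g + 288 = (g + 3)*(g^4 + g^3 - 22*g^2 - 16*g + 96) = (g + 3)*(g + 4)*(g^3 - 3*g^2 - 10*g + 24) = (g - 4)*(g + 3)*(g + 4)*(g^2 + g - 6) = (g - 4)*(g + 3)^2*(g + 4)*(g - 2)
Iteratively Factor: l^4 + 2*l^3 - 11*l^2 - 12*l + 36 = (l - 2)*(l^3 + 4*l^2 - 3*l - 18) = (l - 2)^2*(l^2 + 6*l + 9) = (l - 2)^2*(l + 3)*(l + 3)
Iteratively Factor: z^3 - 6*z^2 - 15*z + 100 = (z - 5)*(z^2 - z - 20) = (z - 5)*(z + 4)*(z - 5)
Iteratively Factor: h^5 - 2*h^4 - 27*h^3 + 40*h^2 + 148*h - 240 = (h - 2)*(h^4 - 27*h^2 - 14*h + 120) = (h - 2)^2*(h^3 + 2*h^2 - 23*h - 60) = (h - 5)*(h - 2)^2*(h^2 + 7*h + 12) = (h - 5)*(h - 2)^2*(h + 3)*(h + 4)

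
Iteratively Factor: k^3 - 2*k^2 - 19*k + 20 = (k + 4)*(k^2 - 6*k + 5) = (k - 1)*(k + 4)*(k - 5)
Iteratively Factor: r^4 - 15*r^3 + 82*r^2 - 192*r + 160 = (r - 4)*(r^3 - 11*r^2 + 38*r - 40) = (r - 5)*(r - 4)*(r^2 - 6*r + 8) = (r - 5)*(r - 4)*(r - 2)*(r - 4)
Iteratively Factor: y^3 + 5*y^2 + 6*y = (y + 3)*(y^2 + 2*y) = y*(y + 3)*(y + 2)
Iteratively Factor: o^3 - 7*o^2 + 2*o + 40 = (o - 5)*(o^2 - 2*o - 8) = (o - 5)*(o + 2)*(o - 4)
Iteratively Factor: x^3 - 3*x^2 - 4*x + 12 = (x + 2)*(x^2 - 5*x + 6) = (x - 2)*(x + 2)*(x - 3)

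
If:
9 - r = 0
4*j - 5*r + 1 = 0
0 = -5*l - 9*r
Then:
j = 11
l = -81/5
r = 9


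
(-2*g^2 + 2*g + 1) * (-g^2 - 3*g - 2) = 2*g^4 + 4*g^3 - 3*g^2 - 7*g - 2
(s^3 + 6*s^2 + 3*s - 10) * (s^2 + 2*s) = s^5 + 8*s^4 + 15*s^3 - 4*s^2 - 20*s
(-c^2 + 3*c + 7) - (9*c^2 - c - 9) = -10*c^2 + 4*c + 16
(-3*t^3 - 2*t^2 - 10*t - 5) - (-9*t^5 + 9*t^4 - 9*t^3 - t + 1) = 9*t^5 - 9*t^4 + 6*t^3 - 2*t^2 - 9*t - 6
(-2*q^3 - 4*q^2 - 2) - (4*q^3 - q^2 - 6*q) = -6*q^3 - 3*q^2 + 6*q - 2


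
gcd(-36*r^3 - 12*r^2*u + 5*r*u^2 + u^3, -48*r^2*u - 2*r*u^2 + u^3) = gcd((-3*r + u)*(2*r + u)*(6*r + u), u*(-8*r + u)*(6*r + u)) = 6*r + u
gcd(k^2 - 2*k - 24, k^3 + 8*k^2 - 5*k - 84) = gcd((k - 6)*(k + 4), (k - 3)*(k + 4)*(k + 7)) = k + 4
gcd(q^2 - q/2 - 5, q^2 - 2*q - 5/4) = q - 5/2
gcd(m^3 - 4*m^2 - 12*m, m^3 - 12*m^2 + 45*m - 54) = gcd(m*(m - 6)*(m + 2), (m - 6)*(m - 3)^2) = m - 6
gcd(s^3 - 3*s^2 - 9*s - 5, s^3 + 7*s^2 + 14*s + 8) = s + 1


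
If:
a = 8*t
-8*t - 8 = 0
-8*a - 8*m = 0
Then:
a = -8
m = 8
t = -1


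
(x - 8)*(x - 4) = x^2 - 12*x + 32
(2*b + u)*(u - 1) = 2*b*u - 2*b + u^2 - u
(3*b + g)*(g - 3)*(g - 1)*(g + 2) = 3*b*g^3 - 6*b*g^2 - 15*b*g + 18*b + g^4 - 2*g^3 - 5*g^2 + 6*g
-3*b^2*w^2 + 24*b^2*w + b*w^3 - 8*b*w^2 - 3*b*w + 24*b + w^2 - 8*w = (-3*b + w)*(w - 8)*(b*w + 1)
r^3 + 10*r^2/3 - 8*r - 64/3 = (r - 8/3)*(r + 2)*(r + 4)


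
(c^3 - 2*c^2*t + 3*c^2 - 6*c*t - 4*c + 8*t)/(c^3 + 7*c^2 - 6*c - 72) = (c^2 - 2*c*t - c + 2*t)/(c^2 + 3*c - 18)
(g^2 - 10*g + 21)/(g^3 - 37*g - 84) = (g - 3)/(g^2 + 7*g + 12)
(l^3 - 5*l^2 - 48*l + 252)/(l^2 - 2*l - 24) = (l^2 + l - 42)/(l + 4)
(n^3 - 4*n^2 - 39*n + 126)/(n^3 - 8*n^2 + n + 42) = (n + 6)/(n + 2)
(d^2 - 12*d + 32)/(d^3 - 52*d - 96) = (d - 4)/(d^2 + 8*d + 12)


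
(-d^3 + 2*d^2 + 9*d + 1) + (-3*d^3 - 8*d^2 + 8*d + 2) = -4*d^3 - 6*d^2 + 17*d + 3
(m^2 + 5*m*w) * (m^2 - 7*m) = m^4 + 5*m^3*w - 7*m^3 - 35*m^2*w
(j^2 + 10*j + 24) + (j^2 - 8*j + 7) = 2*j^2 + 2*j + 31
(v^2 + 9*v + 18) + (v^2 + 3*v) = 2*v^2 + 12*v + 18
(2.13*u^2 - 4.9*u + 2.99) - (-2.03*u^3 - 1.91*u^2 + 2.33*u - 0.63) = 2.03*u^3 + 4.04*u^2 - 7.23*u + 3.62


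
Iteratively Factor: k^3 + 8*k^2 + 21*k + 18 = (k + 3)*(k^2 + 5*k + 6) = (k + 3)^2*(k + 2)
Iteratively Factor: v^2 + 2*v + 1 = (v + 1)*(v + 1)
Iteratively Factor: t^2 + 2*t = (t + 2)*(t)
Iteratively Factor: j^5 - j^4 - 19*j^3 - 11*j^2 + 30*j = (j)*(j^4 - j^3 - 19*j^2 - 11*j + 30) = j*(j + 2)*(j^3 - 3*j^2 - 13*j + 15) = j*(j - 5)*(j + 2)*(j^2 + 2*j - 3) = j*(j - 5)*(j - 1)*(j + 2)*(j + 3)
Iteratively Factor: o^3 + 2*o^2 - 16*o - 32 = (o - 4)*(o^2 + 6*o + 8) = (o - 4)*(o + 2)*(o + 4)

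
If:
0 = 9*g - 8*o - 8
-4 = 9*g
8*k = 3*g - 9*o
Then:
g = -4/9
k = 73/48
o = -3/2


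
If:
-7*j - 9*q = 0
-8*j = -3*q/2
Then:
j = 0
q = 0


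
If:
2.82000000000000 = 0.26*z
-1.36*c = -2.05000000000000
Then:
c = 1.51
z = 10.85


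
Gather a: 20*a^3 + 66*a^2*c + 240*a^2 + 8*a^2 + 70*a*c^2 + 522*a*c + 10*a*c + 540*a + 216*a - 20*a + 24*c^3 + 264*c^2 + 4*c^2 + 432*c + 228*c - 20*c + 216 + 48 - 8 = 20*a^3 + a^2*(66*c + 248) + a*(70*c^2 + 532*c + 736) + 24*c^3 + 268*c^2 + 640*c + 256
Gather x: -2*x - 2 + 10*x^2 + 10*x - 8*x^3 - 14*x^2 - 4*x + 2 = -8*x^3 - 4*x^2 + 4*x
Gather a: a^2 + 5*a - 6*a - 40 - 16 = a^2 - a - 56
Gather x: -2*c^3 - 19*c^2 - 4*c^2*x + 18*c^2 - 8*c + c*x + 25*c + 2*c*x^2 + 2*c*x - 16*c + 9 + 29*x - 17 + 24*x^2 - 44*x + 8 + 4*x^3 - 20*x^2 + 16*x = -2*c^3 - c^2 + c + 4*x^3 + x^2*(2*c + 4) + x*(-4*c^2 + 3*c + 1)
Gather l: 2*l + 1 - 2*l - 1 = 0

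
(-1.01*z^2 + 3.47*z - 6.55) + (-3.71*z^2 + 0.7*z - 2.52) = -4.72*z^2 + 4.17*z - 9.07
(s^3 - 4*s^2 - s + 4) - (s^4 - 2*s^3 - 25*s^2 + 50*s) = -s^4 + 3*s^3 + 21*s^2 - 51*s + 4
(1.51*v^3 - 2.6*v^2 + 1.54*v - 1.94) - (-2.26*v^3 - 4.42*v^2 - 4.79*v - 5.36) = 3.77*v^3 + 1.82*v^2 + 6.33*v + 3.42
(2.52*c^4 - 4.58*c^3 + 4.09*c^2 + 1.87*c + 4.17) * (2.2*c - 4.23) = 5.544*c^5 - 20.7356*c^4 + 28.3714*c^3 - 13.1867*c^2 + 1.2639*c - 17.6391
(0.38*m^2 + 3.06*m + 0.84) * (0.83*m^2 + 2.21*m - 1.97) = 0.3154*m^4 + 3.3796*m^3 + 6.7112*m^2 - 4.1718*m - 1.6548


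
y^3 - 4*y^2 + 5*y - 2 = (y - 2)*(y - 1)^2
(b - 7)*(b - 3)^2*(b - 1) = b^4 - 14*b^3 + 64*b^2 - 114*b + 63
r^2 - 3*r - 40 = (r - 8)*(r + 5)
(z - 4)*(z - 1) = z^2 - 5*z + 4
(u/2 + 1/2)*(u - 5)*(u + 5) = u^3/2 + u^2/2 - 25*u/2 - 25/2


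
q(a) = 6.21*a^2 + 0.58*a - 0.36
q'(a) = 12.42*a + 0.58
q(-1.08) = 6.26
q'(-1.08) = -12.83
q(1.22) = 9.59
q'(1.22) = 15.73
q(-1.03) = 5.63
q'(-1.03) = -12.21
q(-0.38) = 0.32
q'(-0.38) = -4.14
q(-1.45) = 11.86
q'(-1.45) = -17.43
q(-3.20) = 61.37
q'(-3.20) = -39.16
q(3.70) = 86.80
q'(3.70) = 46.53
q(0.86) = 4.73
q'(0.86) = 11.26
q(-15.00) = 1388.19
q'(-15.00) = -185.72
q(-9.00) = 497.43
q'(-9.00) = -111.20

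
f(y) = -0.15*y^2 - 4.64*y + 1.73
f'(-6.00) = -2.84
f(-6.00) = 24.17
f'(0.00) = -4.64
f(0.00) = 1.73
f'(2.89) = -5.51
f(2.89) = -12.93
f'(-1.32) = -4.24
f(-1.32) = 7.59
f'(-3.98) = -3.45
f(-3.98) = 17.82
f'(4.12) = -5.88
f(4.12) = -19.93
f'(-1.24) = -4.27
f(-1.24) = 7.25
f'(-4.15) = -3.40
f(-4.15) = 18.40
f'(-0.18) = -4.59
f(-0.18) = 2.56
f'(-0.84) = -4.39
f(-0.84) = 5.52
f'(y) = -0.3*y - 4.64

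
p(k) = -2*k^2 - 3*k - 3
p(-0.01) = -2.97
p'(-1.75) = 4.00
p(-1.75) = -3.88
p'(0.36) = -4.44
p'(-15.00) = 57.00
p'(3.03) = -15.12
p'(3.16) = -15.64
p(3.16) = -32.45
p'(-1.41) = 2.64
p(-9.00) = -138.00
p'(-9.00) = 33.00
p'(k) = -4*k - 3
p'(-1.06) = 1.24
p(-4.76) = -34.04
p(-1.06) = -2.07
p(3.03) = -30.45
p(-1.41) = -2.75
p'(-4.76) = 16.04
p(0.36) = -4.34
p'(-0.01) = -2.96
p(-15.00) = -408.00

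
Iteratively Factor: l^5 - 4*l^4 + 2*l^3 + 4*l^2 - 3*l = (l - 3)*(l^4 - l^3 - l^2 + l) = (l - 3)*(l - 1)*(l^3 - l) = (l - 3)*(l - 1)*(l + 1)*(l^2 - l) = (l - 3)*(l - 1)^2*(l + 1)*(l)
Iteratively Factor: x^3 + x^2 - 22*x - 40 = (x + 2)*(x^2 - x - 20) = (x - 5)*(x + 2)*(x + 4)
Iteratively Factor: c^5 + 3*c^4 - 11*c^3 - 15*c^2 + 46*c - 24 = (c + 4)*(c^4 - c^3 - 7*c^2 + 13*c - 6) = (c - 1)*(c + 4)*(c^3 - 7*c + 6) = (c - 1)*(c + 3)*(c + 4)*(c^2 - 3*c + 2) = (c - 2)*(c - 1)*(c + 3)*(c + 4)*(c - 1)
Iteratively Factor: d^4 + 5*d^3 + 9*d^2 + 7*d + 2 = (d + 1)*(d^3 + 4*d^2 + 5*d + 2) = (d + 1)^2*(d^2 + 3*d + 2) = (d + 1)^2*(d + 2)*(d + 1)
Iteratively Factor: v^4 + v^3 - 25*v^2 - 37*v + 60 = (v - 5)*(v^3 + 6*v^2 + 5*v - 12) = (v - 5)*(v - 1)*(v^2 + 7*v + 12) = (v - 5)*(v - 1)*(v + 3)*(v + 4)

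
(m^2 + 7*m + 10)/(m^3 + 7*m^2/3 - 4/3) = 3*(m + 5)/(3*m^2 + m - 2)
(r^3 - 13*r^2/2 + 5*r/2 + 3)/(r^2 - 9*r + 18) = (2*r^2 - r - 1)/(2*(r - 3))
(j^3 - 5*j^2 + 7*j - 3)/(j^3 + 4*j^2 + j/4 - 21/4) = 4*(j^2 - 4*j + 3)/(4*j^2 + 20*j + 21)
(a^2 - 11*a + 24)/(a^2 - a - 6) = (a - 8)/(a + 2)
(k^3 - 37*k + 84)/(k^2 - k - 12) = (k^2 + 4*k - 21)/(k + 3)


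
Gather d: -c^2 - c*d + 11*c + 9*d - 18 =-c^2 + 11*c + d*(9 - c) - 18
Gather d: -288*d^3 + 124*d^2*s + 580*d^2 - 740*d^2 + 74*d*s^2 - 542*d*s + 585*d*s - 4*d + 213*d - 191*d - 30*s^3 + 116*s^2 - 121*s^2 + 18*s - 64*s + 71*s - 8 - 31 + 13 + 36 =-288*d^3 + d^2*(124*s - 160) + d*(74*s^2 + 43*s + 18) - 30*s^3 - 5*s^2 + 25*s + 10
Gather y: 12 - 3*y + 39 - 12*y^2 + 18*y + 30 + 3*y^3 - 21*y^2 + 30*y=3*y^3 - 33*y^2 + 45*y + 81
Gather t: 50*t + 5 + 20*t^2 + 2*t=20*t^2 + 52*t + 5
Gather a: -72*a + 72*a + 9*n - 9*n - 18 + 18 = 0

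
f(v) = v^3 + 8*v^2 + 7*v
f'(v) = 3*v^2 + 16*v + 7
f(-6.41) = 20.46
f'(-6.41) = 27.70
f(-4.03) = 36.27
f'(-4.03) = -8.76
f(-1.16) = 1.08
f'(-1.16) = -7.52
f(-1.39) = 3.04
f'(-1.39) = -9.44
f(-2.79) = 21.03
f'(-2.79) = -14.29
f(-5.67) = 35.22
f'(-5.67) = 12.73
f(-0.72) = -1.27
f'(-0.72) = -2.96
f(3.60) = 175.54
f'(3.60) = 103.48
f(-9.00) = -144.00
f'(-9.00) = 106.00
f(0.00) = 0.00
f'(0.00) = 7.00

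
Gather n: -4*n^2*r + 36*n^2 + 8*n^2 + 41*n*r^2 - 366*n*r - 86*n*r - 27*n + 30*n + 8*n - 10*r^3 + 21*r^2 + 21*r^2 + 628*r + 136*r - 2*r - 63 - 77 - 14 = n^2*(44 - 4*r) + n*(41*r^2 - 452*r + 11) - 10*r^3 + 42*r^2 + 762*r - 154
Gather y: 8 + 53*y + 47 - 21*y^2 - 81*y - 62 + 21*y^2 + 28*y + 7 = 0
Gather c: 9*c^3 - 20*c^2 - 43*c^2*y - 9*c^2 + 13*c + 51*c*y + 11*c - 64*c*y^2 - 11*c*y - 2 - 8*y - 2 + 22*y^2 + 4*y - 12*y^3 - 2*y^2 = 9*c^3 + c^2*(-43*y - 29) + c*(-64*y^2 + 40*y + 24) - 12*y^3 + 20*y^2 - 4*y - 4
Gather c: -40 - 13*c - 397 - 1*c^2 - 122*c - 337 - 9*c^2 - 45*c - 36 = -10*c^2 - 180*c - 810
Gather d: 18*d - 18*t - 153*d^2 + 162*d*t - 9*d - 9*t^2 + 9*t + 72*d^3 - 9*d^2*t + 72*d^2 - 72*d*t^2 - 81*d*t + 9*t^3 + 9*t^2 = 72*d^3 + d^2*(-9*t - 81) + d*(-72*t^2 + 81*t + 9) + 9*t^3 - 9*t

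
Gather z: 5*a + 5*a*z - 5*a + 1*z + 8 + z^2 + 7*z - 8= z^2 + z*(5*a + 8)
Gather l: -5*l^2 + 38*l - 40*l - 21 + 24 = -5*l^2 - 2*l + 3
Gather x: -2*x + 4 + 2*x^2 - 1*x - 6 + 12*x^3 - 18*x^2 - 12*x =12*x^3 - 16*x^2 - 15*x - 2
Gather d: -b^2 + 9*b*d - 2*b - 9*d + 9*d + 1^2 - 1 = -b^2 + 9*b*d - 2*b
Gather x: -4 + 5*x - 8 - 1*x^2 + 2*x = -x^2 + 7*x - 12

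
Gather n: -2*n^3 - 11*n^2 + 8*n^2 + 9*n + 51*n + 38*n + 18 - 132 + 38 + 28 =-2*n^3 - 3*n^2 + 98*n - 48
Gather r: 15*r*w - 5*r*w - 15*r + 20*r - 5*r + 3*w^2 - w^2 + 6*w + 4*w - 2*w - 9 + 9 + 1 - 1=10*r*w + 2*w^2 + 8*w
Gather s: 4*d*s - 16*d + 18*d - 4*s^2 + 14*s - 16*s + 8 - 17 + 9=2*d - 4*s^2 + s*(4*d - 2)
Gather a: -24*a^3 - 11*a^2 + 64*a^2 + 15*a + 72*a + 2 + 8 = -24*a^3 + 53*a^2 + 87*a + 10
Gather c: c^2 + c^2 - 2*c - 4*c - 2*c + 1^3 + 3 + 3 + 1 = 2*c^2 - 8*c + 8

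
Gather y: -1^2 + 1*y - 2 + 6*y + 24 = 7*y + 21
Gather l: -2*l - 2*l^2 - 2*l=-2*l^2 - 4*l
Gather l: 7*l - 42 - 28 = 7*l - 70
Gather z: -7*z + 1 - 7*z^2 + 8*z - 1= -7*z^2 + z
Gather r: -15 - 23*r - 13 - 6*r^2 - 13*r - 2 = -6*r^2 - 36*r - 30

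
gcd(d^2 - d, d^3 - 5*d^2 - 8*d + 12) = d - 1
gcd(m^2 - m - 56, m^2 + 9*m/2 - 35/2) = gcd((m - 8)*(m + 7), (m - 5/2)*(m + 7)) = m + 7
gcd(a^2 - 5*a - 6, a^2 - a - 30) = a - 6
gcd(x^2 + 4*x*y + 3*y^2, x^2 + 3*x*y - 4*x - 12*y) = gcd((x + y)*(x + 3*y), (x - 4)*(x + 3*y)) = x + 3*y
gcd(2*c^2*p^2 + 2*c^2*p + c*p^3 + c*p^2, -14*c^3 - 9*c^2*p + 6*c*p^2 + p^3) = 1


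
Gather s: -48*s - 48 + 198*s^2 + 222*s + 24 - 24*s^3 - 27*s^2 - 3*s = -24*s^3 + 171*s^2 + 171*s - 24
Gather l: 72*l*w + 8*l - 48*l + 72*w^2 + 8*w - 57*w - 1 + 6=l*(72*w - 40) + 72*w^2 - 49*w + 5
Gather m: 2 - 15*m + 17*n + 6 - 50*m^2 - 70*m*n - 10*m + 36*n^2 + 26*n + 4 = -50*m^2 + m*(-70*n - 25) + 36*n^2 + 43*n + 12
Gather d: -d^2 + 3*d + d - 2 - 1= -d^2 + 4*d - 3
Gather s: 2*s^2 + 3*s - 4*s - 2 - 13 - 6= 2*s^2 - s - 21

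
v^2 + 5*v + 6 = (v + 2)*(v + 3)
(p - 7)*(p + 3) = p^2 - 4*p - 21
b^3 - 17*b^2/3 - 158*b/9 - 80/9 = (b - 8)*(b + 2/3)*(b + 5/3)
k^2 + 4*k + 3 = (k + 1)*(k + 3)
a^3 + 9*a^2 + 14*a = a*(a + 2)*(a + 7)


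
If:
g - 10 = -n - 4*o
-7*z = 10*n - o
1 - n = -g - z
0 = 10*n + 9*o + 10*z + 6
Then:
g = 1951/366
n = 965/366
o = 31/61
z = -676/183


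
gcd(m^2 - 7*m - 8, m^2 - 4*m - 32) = m - 8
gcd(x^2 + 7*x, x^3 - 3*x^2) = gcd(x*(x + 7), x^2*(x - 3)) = x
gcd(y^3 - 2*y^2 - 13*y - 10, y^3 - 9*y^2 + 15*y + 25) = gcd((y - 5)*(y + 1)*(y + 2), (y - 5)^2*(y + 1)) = y^2 - 4*y - 5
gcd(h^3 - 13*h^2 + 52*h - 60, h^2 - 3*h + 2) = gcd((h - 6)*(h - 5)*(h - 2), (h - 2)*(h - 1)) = h - 2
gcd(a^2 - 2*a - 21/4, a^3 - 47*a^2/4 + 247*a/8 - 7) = a - 7/2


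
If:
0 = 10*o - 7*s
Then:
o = 7*s/10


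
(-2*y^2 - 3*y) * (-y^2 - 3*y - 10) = 2*y^4 + 9*y^3 + 29*y^2 + 30*y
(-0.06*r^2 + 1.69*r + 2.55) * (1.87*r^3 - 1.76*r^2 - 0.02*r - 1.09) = -0.1122*r^5 + 3.2659*r^4 + 1.7953*r^3 - 4.4564*r^2 - 1.8931*r - 2.7795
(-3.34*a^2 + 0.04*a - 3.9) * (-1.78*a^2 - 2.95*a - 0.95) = 5.9452*a^4 + 9.7818*a^3 + 9.997*a^2 + 11.467*a + 3.705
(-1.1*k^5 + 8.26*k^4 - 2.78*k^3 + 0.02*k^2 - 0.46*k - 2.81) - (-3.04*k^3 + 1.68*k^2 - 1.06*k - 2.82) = -1.1*k^5 + 8.26*k^4 + 0.26*k^3 - 1.66*k^2 + 0.6*k + 0.00999999999999979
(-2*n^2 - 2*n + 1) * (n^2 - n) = -2*n^4 + 3*n^2 - n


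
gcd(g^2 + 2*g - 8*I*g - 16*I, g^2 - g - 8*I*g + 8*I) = g - 8*I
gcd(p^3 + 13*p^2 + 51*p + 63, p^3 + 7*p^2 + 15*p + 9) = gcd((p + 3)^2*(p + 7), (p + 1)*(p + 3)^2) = p^2 + 6*p + 9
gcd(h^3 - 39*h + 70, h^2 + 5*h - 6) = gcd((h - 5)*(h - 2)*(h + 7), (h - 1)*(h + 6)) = 1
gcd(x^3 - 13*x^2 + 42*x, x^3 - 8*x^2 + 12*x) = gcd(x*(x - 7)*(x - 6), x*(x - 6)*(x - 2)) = x^2 - 6*x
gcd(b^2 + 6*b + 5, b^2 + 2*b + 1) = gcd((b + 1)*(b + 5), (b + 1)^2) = b + 1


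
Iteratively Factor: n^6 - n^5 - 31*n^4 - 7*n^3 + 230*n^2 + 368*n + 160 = (n - 5)*(n^5 + 4*n^4 - 11*n^3 - 62*n^2 - 80*n - 32) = (n - 5)*(n + 1)*(n^4 + 3*n^3 - 14*n^2 - 48*n - 32) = (n - 5)*(n + 1)^2*(n^3 + 2*n^2 - 16*n - 32) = (n - 5)*(n + 1)^2*(n + 4)*(n^2 - 2*n - 8) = (n - 5)*(n - 4)*(n + 1)^2*(n + 4)*(n + 2)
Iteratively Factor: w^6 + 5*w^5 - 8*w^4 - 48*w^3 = (w + 4)*(w^5 + w^4 - 12*w^3) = w*(w + 4)*(w^4 + w^3 - 12*w^2) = w*(w - 3)*(w + 4)*(w^3 + 4*w^2) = w*(w - 3)*(w + 4)^2*(w^2) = w^2*(w - 3)*(w + 4)^2*(w)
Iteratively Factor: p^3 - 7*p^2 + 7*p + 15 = (p - 5)*(p^2 - 2*p - 3) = (p - 5)*(p - 3)*(p + 1)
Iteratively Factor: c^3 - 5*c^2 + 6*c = (c - 2)*(c^2 - 3*c) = (c - 3)*(c - 2)*(c)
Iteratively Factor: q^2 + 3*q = (q)*(q + 3)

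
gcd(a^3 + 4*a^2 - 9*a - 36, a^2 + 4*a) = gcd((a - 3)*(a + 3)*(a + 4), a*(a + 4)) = a + 4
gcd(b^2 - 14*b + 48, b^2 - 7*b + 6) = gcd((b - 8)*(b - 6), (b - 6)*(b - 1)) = b - 6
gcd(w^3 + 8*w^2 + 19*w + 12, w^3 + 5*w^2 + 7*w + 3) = w^2 + 4*w + 3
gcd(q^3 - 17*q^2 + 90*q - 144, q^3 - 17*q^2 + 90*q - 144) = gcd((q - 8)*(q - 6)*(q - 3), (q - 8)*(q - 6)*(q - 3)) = q^3 - 17*q^2 + 90*q - 144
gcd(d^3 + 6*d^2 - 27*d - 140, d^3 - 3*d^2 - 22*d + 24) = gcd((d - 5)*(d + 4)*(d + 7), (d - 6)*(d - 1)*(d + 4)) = d + 4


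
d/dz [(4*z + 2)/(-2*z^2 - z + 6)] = 2*(4*z^2 + 4*z + 13)/(4*z^4 + 4*z^3 - 23*z^2 - 12*z + 36)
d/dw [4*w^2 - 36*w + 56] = 8*w - 36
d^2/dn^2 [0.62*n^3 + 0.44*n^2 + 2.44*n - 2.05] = 3.72*n + 0.88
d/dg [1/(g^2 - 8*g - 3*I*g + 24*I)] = (-2*g + 8 + 3*I)/(g^2 - 8*g - 3*I*g + 24*I)^2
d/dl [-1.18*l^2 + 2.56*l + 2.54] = 2.56 - 2.36*l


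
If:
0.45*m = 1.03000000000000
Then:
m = 2.29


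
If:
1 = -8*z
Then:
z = -1/8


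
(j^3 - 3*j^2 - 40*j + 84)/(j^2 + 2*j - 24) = (j^2 - 9*j + 14)/(j - 4)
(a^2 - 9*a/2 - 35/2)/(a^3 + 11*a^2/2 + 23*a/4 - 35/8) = 4*(a - 7)/(4*a^2 + 12*a - 7)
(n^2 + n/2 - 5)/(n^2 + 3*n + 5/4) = 2*(n - 2)/(2*n + 1)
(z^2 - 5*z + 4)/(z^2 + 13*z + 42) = (z^2 - 5*z + 4)/(z^2 + 13*z + 42)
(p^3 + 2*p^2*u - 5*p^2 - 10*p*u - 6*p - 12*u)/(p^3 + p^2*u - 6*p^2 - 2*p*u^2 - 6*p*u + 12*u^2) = (p + 1)/(p - u)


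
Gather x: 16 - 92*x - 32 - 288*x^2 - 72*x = -288*x^2 - 164*x - 16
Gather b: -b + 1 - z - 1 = -b - z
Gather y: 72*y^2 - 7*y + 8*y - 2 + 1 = 72*y^2 + y - 1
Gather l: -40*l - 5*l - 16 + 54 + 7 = 45 - 45*l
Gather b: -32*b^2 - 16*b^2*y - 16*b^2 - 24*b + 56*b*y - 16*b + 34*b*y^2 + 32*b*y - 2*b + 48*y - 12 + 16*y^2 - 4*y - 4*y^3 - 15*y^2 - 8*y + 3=b^2*(-16*y - 48) + b*(34*y^2 + 88*y - 42) - 4*y^3 + y^2 + 36*y - 9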